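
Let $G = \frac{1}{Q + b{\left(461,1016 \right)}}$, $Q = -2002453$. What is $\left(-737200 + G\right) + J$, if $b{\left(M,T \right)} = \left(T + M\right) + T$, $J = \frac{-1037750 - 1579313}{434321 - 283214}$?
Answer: $- \frac{222792938978252587}{302207955720} \approx -7.3722 \cdot 10^{5}$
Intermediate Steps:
$J = - \frac{2617063}{151107} \approx -17.319$
$b{\left(M,T \right)} = M + 2 T$ ($b{\left(M,T \right)} = \left(M + T\right) + T = M + 2 T$)
$G = - \frac{1}{1999960}$ ($G = \frac{1}{-2002453 + \left(461 + 2 \cdot 1016\right)} = \frac{1}{-2002453 + \left(461 + 2032\right)} = \frac{1}{-2002453 + 2493} = \frac{1}{-1999960} = - \frac{1}{1999960} \approx -5.0001 \cdot 10^{-7}$)
$\left(-737200 + G\right) + J = \left(-737200 - \frac{1}{1999960}\right) - \frac{2617063}{151107} = - \frac{1474370512001}{1999960} - \frac{2617063}{151107} = - \frac{222792938978252587}{302207955720}$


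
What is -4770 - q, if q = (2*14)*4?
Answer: -4882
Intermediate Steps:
q = 112 (q = 28*4 = 112)
-4770 - q = -4770 - 1*112 = -4770 - 112 = -4882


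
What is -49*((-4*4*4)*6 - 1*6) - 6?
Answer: 19104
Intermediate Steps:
-49*((-4*4*4)*6 - 1*6) - 6 = -49*(-16*4*6 - 6) - 6 = -49*(-64*6 - 6) - 6 = -49*(-384 - 6) - 6 = -49*(-390) - 6 = 19110 - 6 = 19104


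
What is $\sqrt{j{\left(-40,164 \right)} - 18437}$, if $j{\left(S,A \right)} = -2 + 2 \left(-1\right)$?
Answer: $3 i \sqrt{2049} \approx 135.8 i$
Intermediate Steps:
$j{\left(S,A \right)} = -4$ ($j{\left(S,A \right)} = -2 - 2 = -4$)
$\sqrt{j{\left(-40,164 \right)} - 18437} = \sqrt{-4 - 18437} = \sqrt{-18441} = 3 i \sqrt{2049}$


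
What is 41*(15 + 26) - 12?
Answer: 1669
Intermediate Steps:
41*(15 + 26) - 12 = 41*41 - 12 = 1681 - 12 = 1669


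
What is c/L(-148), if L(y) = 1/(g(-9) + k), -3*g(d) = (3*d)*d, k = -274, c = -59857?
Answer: 21249235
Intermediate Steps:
g(d) = -d² (g(d) = -3*d*d/3 = -d²)
L(y) = -1/355 (L(y) = 1/(-1*(-9)² - 274) = 1/(-1*81 - 274) = 1/(-81 - 274) = 1/(-355) = -1/355)
c/L(-148) = -59857/(-1/355) = -59857*(-355) = 21249235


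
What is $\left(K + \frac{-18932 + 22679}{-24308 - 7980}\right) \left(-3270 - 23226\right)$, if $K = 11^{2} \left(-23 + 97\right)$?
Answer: $- \frac{239377288140}{1009} \approx -2.3724 \cdot 10^{8}$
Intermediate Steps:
$K = 8954$ ($K = 121 \cdot 74 = 8954$)
$\left(K + \frac{-18932 + 22679}{-24308 - 7980}\right) \left(-3270 - 23226\right) = \left(8954 + \frac{-18932 + 22679}{-24308 - 7980}\right) \left(-3270 - 23226\right) = \left(8954 + \frac{3747}{-32288}\right) \left(-26496\right) = \left(8954 + 3747 \left(- \frac{1}{32288}\right)\right) \left(-26496\right) = \left(8954 - \frac{3747}{32288}\right) \left(-26496\right) = \frac{289103005}{32288} \left(-26496\right) = - \frac{239377288140}{1009}$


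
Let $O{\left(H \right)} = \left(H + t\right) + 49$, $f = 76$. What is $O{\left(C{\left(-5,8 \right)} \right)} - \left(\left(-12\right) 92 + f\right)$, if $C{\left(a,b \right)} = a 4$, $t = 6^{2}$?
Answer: $1093$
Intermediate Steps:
$t = 36$
$C{\left(a,b \right)} = 4 a$
$O{\left(H \right)} = 85 + H$ ($O{\left(H \right)} = \left(H + 36\right) + 49 = \left(36 + H\right) + 49 = 85 + H$)
$O{\left(C{\left(-5,8 \right)} \right)} - \left(\left(-12\right) 92 + f\right) = \left(85 + 4 \left(-5\right)\right) - \left(\left(-12\right) 92 + 76\right) = \left(85 - 20\right) - \left(-1104 + 76\right) = 65 - -1028 = 65 + 1028 = 1093$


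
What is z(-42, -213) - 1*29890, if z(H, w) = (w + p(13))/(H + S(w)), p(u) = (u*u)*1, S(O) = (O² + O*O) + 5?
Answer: -2711052934/90701 ≈ -29890.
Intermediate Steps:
S(O) = 5 + 2*O² (S(O) = (O² + O²) + 5 = 2*O² + 5 = 5 + 2*O²)
p(u) = u² (p(u) = u²*1 = u²)
z(H, w) = (169 + w)/(5 + H + 2*w²) (z(H, w) = (w + 13²)/(H + (5 + 2*w²)) = (w + 169)/(5 + H + 2*w²) = (169 + w)/(5 + H + 2*w²))
z(-42, -213) - 1*29890 = (169 - 213)/(5 - 42 + 2*(-213)²) - 1*29890 = -44/(5 - 42 + 2*45369) - 29890 = -44/(5 - 42 + 90738) - 29890 = -44/90701 - 29890 = -2711052934/90701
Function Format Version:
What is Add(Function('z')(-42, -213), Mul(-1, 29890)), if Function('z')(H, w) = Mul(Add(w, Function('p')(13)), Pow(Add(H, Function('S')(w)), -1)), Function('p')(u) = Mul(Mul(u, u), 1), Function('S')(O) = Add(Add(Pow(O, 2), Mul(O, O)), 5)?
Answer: Rational(-2711052934, 90701) ≈ -29890.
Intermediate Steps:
Function('S')(O) = Add(5, Mul(2, Pow(O, 2))) (Function('S')(O) = Add(Add(Pow(O, 2), Pow(O, 2)), 5) = Add(Mul(2, Pow(O, 2)), 5) = Add(5, Mul(2, Pow(O, 2))))
Function('p')(u) = Pow(u, 2) (Function('p')(u) = Mul(Pow(u, 2), 1) = Pow(u, 2))
Function('z')(H, w) = Mul(Pow(Add(5, H, Mul(2, Pow(w, 2))), -1), Add(169, w)) (Function('z')(H, w) = Mul(Add(w, Pow(13, 2)), Pow(Add(H, Add(5, Mul(2, Pow(w, 2)))), -1)) = Mul(Add(w, 169), Pow(Add(5, H, Mul(2, Pow(w, 2))), -1)) = Mul(Add(169, w), Pow(Add(5, H, Mul(2, Pow(w, 2))), -1)) = Mul(Pow(Add(5, H, Mul(2, Pow(w, 2))), -1), Add(169, w)))
Add(Function('z')(-42, -213), Mul(-1, 29890)) = Add(Mul(Pow(Add(5, -42, Mul(2, Pow(-213, 2))), -1), Add(169, -213)), Mul(-1, 29890)) = Add(Mul(Pow(Add(5, -42, Mul(2, 45369)), -1), -44), -29890) = Add(Mul(Pow(Add(5, -42, 90738), -1), -44), -29890) = Add(Mul(Pow(90701, -1), -44), -29890) = Add(Mul(Rational(1, 90701), -44), -29890) = Add(Rational(-44, 90701), -29890) = Rational(-2711052934, 90701)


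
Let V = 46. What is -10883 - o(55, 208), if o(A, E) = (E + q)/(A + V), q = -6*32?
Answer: -1099199/101 ≈ -10883.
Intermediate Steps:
q = -192
o(A, E) = (-192 + E)/(46 + A) (o(A, E) = (E - 192)/(A + 46) = (-192 + E)/(46 + A))
-10883 - o(55, 208) = -10883 - (-192 + 208)/(46 + 55) = -10883 - 16/101 = -1099199/101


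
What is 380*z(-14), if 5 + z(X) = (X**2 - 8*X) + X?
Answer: 109820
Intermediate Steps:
z(X) = -5 + X**2 - 7*X (z(X) = -5 + ((X**2 - 8*X) + X) = -5 + (X**2 - 7*X) = -5 + X**2 - 7*X)
380*z(-14) = 380*(-5 + (-14)**2 - 7*(-14)) = 380*(-5 + 196 + 98) = 380*289 = 109820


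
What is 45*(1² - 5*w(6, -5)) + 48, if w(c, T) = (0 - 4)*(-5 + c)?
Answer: 993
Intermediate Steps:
w(c, T) = 20 - 4*c (w(c, T) = -4*(-5 + c) = 20 - 4*c)
45*(1² - 5*w(6, -5)) + 48 = 45*(1² - 5*(20 - 4*6)) + 48 = 45*(1 - 5*(20 - 24)) + 48 = 45*(1 - 5*(-4)) + 48 = 45*(1 + 20) + 48 = 45*21 + 48 = 945 + 48 = 993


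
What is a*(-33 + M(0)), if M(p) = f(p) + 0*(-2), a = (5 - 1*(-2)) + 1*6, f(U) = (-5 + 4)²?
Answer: -416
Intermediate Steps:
f(U) = 1 (f(U) = (-1)² = 1)
a = 13 (a = (5 + 2) + 6 = 7 + 6 = 13)
M(p) = 1 (M(p) = 1 + 0*(-2) = 1 + 0 = 1)
a*(-33 + M(0)) = 13*(-33 + 1) = 13*(-32) = -416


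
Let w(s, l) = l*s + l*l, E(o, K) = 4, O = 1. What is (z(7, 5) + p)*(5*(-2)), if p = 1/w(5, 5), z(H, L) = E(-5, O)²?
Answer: -801/5 ≈ -160.20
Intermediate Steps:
w(s, l) = l² + l*s (w(s, l) = l*s + l² = l² + l*s)
z(H, L) = 16 (z(H, L) = 4² = 16)
p = 1/50 (p = 1/(5*(5 + 5)) = 1/(5*10) = 1/50 ≈ 0.020000)
(z(7, 5) + p)*(5*(-2)) = (16 + 1/50)*(5*(-2)) = (801/50)*(-10) = -801/5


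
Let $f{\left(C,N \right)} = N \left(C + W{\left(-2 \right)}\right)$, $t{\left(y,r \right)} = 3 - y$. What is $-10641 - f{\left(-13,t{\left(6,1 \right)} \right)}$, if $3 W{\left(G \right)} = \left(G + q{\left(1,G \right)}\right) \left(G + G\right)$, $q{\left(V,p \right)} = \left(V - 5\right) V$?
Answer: $-10656$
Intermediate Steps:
$q{\left(V,p \right)} = V \left(-5 + V\right)$ ($q{\left(V,p \right)} = \left(-5 + V\right) V = V \left(-5 + V\right)$)
$W{\left(G \right)} = \frac{2 G \left(-4 + G\right)}{3}$ ($W{\left(G \right)} = \frac{\left(G + 1 \left(-5 + 1\right)\right) \left(G + G\right)}{3} = \frac{\left(G + 1 \left(-4\right)\right) 2 G}{3} = \frac{\left(G - 4\right) 2 G}{3} = \frac{\left(-4 + G\right) 2 G}{3} = \frac{2 G \left(-4 + G\right)}{3}$)
$f{\left(C,N \right)} = N \left(8 + C\right)$ ($f{\left(C,N \right)} = N \left(C + \frac{2}{3} \left(-2\right) \left(-4 - 2\right)\right) = N \left(C + \frac{2}{3} \left(-2\right) \left(-6\right)\right) = N \left(C + 8\right) = N \left(8 + C\right)$)
$-10641 - f{\left(-13,t{\left(6,1 \right)} \right)} = -10641 - \left(3 - 6\right) \left(8 - 13\right) = -10641 - \left(3 - 6\right) \left(-5\right) = -10641 - \left(-3\right) \left(-5\right) = -10641 - 15 = -10656$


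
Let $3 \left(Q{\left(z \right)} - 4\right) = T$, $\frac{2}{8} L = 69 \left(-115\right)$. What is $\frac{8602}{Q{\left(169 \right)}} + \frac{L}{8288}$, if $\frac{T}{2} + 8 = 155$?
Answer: $\frac{500411}{6216} \approx 80.504$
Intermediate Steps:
$T = 294$ ($T = -16 + 2 \cdot 155 = -16 + 310 = 294$)
$L = -31740$ ($L = 4 \cdot 69 \left(-115\right) = 4 \left(-7935\right) = -31740$)
$Q{\left(z \right)} = 102$ ($Q{\left(z \right)} = 4 + \frac{1}{3} \cdot 294 = 4 + 98 = 102$)
$\frac{8602}{Q{\left(169 \right)}} + \frac{L}{8288} = \frac{8602}{102} - \frac{31740}{8288} = 8602 \cdot \frac{1}{102} - \frac{7935}{2072} = \frac{253}{3} - \frac{7935}{2072} = \frac{500411}{6216}$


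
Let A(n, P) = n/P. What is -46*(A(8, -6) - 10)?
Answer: 1564/3 ≈ 521.33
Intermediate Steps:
-46*(A(8, -6) - 10) = -46*(8/(-6) - 10) = -46*(8*(-⅙) - 10) = -46*(-4/3 - 10) = -46*(-34/3) = 1564/3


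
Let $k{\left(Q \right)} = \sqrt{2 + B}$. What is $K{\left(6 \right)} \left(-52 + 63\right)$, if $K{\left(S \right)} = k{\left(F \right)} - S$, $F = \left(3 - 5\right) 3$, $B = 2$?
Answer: $-44$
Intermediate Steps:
$F = -6$ ($F = \left(-2\right) 3 = -6$)
$k{\left(Q \right)} = 2$ ($k{\left(Q \right)} = \sqrt{2 + 2} = \sqrt{4} = 2$)
$K{\left(S \right)} = 2 - S$
$K{\left(6 \right)} \left(-52 + 63\right) = \left(2 - 6\right) \left(-52 + 63\right) = \left(2 - 6\right) 11 = \left(-4\right) 11 = -44$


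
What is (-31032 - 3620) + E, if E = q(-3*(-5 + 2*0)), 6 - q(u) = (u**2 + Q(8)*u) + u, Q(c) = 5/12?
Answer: -139569/4 ≈ -34892.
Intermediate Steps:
Q(c) = 5/12 (Q(c) = 5*(1/12) = 5/12)
q(u) = 6 - u**2 - 17*u/12 (q(u) = 6 - ((u**2 + 5*u/12) + u) = 6 - (u**2 + 17*u/12) = 6 + (-u**2 - 17*u/12) = 6 - u**2 - 17*u/12)
E = -961/4 (E = 6 - (-3*(-5 + 2*0))**2 - (-17)*(-5 + 2*0)/4 = 6 - (-3*(-5 + 0))**2 - (-17)*(-5 + 0)/4 = 6 - (-3*(-5))**2 - (-17)*(-5)/4 = 6 - 1*15**2 - 17/12*15 = 6 - 1*225 - 85/4 = 6 - 225 - 85/4 = -961/4 ≈ -240.25)
(-31032 - 3620) + E = (-31032 - 3620) - 961/4 = -34652 - 961/4 = -139569/4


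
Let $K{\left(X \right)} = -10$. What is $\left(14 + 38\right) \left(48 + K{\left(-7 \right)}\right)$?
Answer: $1976$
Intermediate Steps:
$\left(14 + 38\right) \left(48 + K{\left(-7 \right)}\right) = \left(14 + 38\right) \left(48 - 10\right) = 52 \cdot 38 = 1976$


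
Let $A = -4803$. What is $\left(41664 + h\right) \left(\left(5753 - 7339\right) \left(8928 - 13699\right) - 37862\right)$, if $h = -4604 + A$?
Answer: $242861146608$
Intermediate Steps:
$h = -9407$ ($h = -4604 - 4803 = -9407$)
$\left(41664 + h\right) \left(\left(5753 - 7339\right) \left(8928 - 13699\right) - 37862\right) = \left(41664 - 9407\right) \left(\left(5753 - 7339\right) \left(8928 - 13699\right) - 37862\right) = 32257 \left(\left(-1586\right) \left(-4771\right) - 37862\right) = 32257 \left(7566806 - 37862\right) = 32257 \cdot 7528944 = 242861146608$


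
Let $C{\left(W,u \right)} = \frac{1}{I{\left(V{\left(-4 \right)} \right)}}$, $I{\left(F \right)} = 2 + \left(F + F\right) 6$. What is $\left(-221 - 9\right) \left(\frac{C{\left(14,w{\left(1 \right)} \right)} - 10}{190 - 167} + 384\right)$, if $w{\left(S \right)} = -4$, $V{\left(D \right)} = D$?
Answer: $- \frac{2029055}{23} \approx -88220.0$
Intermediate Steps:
$I{\left(F \right)} = 2 + 12 F$ ($I{\left(F \right)} = 2 + 2 F 6 = 2 + 12 F$)
$C{\left(W,u \right)} = - \frac{1}{46}$ ($C{\left(W,u \right)} = \frac{1}{2 + 12 \left(-4\right)} = \frac{1}{2 - 48} = \frac{1}{-46} = - \frac{1}{46}$)
$\left(-221 - 9\right) \left(\frac{C{\left(14,w{\left(1 \right)} \right)} - 10}{190 - 167} + 384\right) = \left(-221 - 9\right) \left(\frac{- \frac{1}{46} - 10}{190 - 167} + 384\right) = - 230 \left(- \frac{461}{46 \cdot 23} + 384\right) = - 230 \left(\left(- \frac{461}{46}\right) \frac{1}{23} + 384\right) = - 230 \left(- \frac{461}{1058} + 384\right) = \left(-230\right) \frac{405811}{1058} = - \frac{2029055}{23}$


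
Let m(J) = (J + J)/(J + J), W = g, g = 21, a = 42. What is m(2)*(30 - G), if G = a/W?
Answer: 28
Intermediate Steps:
W = 21
m(J) = 1 (m(J) = (2*J)/((2*J)) = (2*J)*(1/(2*J)) = 1)
G = 2 (G = 42/21 = 42*(1/21) = 2)
m(2)*(30 - G) = 1*(30 - 1*2) = 1*(30 - 2) = 1*28 = 28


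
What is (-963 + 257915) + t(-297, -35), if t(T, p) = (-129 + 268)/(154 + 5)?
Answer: 40855507/159 ≈ 2.5695e+5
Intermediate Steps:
t(T, p) = 139/159
(-963 + 257915) + t(-297, -35) = (-963 + 257915) + 139/159 = 256952 + 139/159 = 40855507/159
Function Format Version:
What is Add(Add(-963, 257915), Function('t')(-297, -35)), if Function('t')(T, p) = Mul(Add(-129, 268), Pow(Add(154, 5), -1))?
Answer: Rational(40855507, 159) ≈ 2.5695e+5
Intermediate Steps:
Function('t')(T, p) = Rational(139, 159) (Function('t')(T, p) = Mul(139, Pow(159, -1)) = Mul(139, Rational(1, 159)) = Rational(139, 159))
Add(Add(-963, 257915), Function('t')(-297, -35)) = Add(Add(-963, 257915), Rational(139, 159)) = Add(256952, Rational(139, 159)) = Rational(40855507, 159)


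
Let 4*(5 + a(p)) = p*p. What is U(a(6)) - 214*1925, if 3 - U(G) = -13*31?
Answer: -411544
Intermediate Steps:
a(p) = -5 + p**2/4 (a(p) = -5 + (p*p)/4 = -5 + p**2/4)
U(G) = 406 (U(G) = 3 - (-13)*31 = 3 - 1*(-403) = 3 + 403 = 406)
U(a(6)) - 214*1925 = 406 - 214*1925 = 406 - 1*411950 = 406 - 411950 = -411544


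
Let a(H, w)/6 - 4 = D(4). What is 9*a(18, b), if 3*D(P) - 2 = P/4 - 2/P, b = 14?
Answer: 261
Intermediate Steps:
D(P) = ⅔ - 2/(3*P) + P/12 (D(P) = ⅔ + (P/4 - 2/P)/3 = ⅔ + (-2/P + P/4)/3 = ⅔ + (-2/(3*P) + P/12) = ⅔ - 2/(3*P) + P/12)
a(H, w) = 29 (a(H, w) = 24 + 6*((1/12)*(-8 + 4*(8 + 4))/4) = 24 + 6*((1/12)*(¼)*(-8 + 4*12)) = 24 + 6*((1/12)*(¼)*(-8 + 48)) = 24 + 6*((1/12)*(¼)*40) = 24 + 6*(⅚) = 24 + 5 = 29)
9*a(18, b) = 9*29 = 261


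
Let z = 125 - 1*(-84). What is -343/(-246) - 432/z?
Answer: -34585/51414 ≈ -0.67268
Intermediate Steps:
z = 209 (z = 125 + 84 = 209)
-343/(-246) - 432/z = -343/(-246) - 432/209 = -343*(-1/246) - 432*1/209 = 343/246 - 432/209 = -34585/51414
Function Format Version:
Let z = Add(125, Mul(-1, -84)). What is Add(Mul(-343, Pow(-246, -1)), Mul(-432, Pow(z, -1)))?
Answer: Rational(-34585, 51414) ≈ -0.67268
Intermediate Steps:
z = 209 (z = Add(125, 84) = 209)
Add(Mul(-343, Pow(-246, -1)), Mul(-432, Pow(z, -1))) = Add(Mul(-343, Pow(-246, -1)), Mul(-432, Pow(209, -1))) = Add(Mul(-343, Rational(-1, 246)), Mul(-432, Rational(1, 209))) = Add(Rational(343, 246), Rational(-432, 209)) = Rational(-34585, 51414)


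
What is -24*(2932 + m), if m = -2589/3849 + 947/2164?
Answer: -48838724718/694103 ≈ -70362.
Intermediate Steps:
m = -652531/2776412 (m = -2589*1/3849 + 947*(1/2164) = -863/1283 + 947/2164 = -652531/2776412 ≈ -0.23503)
-24*(2932 + m) = -24*(2932 - 652531/2776412) = -24*8139787453/2776412 = -48838724718/694103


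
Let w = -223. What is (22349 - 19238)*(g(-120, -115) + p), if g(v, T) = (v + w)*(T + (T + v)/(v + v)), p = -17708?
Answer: 1065263435/16 ≈ 6.6579e+7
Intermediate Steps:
g(v, T) = (-223 + v)*(T + (T + v)/(2*v)) (g(v, T) = (v - 223)*(T + (T + v)/(v + v)) = (-223 + v)*(T + (T + v)/((2*v))) = (-223 + v)*(T + (T + v)*(1/(2*v))) = (-223 + v)*(T + (T + v)/(2*v)))
(22349 - 19238)*(g(-120, -115) + p) = (22349 - 19238)*((½)*(-223*(-115) - 120*(-223 - 120 - 445*(-115) + 2*(-115)*(-120)))/(-120) - 17708) = 3111*((½)*(-1/120)*(25645 - 120*(-223 - 120 + 51175 + 27600)) - 17708) = 3111*((½)*(-1/120)*(25645 - 120*78432) - 17708) = 3111*((½)*(-1/120)*(25645 - 9411840) - 17708) = 3111*((½)*(-1/120)*(-9386195) - 17708) = 3111*(1877239/48 - 17708) = 3111*(1027255/48) = 1065263435/16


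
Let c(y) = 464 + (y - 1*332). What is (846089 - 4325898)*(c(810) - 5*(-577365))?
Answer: -10048877596503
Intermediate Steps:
c(y) = 132 + y (c(y) = 464 + (y - 332) = 464 + (-332 + y) = 132 + y)
(846089 - 4325898)*(c(810) - 5*(-577365)) = (846089 - 4325898)*((132 + 810) - 5*(-577365)) = -3479809*(942 + 2886825) = -3479809*2887767 = -10048877596503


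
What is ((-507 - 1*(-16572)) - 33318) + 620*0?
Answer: -17253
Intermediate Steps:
((-507 - 1*(-16572)) - 33318) + 620*0 = ((-507 + 16572) - 33318) + 0 = (16065 - 33318) + 0 = -17253 + 0 = -17253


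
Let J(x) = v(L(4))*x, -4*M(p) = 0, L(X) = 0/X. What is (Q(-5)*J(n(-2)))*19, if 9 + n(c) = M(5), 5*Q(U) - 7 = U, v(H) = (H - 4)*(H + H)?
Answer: 0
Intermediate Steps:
L(X) = 0
v(H) = 2*H*(-4 + H) (v(H) = (-4 + H)*(2*H) = 2*H*(-4 + H))
Q(U) = 7/5 + U/5
M(p) = 0 (M(p) = -1/4*0 = 0)
n(c) = -9 (n(c) = -9 + 0 = -9)
J(x) = 0 (J(x) = (2*0*(-4 + 0))*x = (2*0*(-4))*x = 0*x = 0)
(Q(-5)*J(n(-2)))*19 = ((7/5 + (1/5)*(-5))*0)*19 = ((7/5 - 1)*0)*19 = ((2/5)*0)*19 = 0*19 = 0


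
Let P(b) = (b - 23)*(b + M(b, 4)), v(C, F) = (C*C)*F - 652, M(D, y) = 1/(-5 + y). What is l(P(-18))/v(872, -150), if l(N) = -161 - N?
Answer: 235/28514563 ≈ 8.2414e-6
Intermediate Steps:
v(C, F) = -652 + F*C**2 (v(C, F) = C**2*F - 652 = F*C**2 - 652 = -652 + F*C**2)
P(b) = (-1 + b)*(-23 + b) (P(b) = (b - 23)*(b + 1/(-5 + 4)) = (-23 + b)*(b + 1/(-1)) = (-23 + b)*(b - 1) = (-23 + b)*(-1 + b) = (-1 + b)*(-23 + b))
l(P(-18))/v(872, -150) = (-161 - (23 + (-18)**2 - 24*(-18)))/(-652 - 150*872**2) = (-161 - (23 + 324 + 432))/(-652 - 150*760384) = (-161 - 1*779)/(-652 - 114057600) = (-161 - 779)/(-114058252) = -940*(-1/114058252) = 235/28514563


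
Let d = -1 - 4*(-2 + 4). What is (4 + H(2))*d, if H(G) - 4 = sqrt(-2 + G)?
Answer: -72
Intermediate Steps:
H(G) = 4 + sqrt(-2 + G)
d = -9 (d = -1 - 4*2 = -1 - 8 = -9)
(4 + H(2))*d = (4 + (4 + sqrt(-2 + 2)))*(-9) = (4 + (4 + sqrt(0)))*(-9) = (4 + (4 + 0))*(-9) = (4 + 4)*(-9) = 8*(-9) = -72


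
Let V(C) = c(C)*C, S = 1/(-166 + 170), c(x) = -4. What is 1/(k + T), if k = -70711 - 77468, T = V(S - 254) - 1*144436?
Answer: -1/291600 ≈ -3.4294e-6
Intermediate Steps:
S = ¼ (S = 1/4 = ¼ ≈ 0.25000)
V(C) = -4*C
T = -143421 (T = -4*(¼ - 254) - 1*144436 = -4*(-1015/4) - 144436 = 1015 - 144436 = -143421)
k = -148179
1/(k + T) = 1/(-148179 - 143421) = 1/(-291600) = -1/291600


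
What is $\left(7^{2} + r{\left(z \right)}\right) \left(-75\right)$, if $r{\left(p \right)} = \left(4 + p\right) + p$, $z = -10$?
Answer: $-2475$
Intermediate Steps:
$r{\left(p \right)} = 4 + 2 p$
$\left(7^{2} + r{\left(z \right)}\right) \left(-75\right) = \left(7^{2} + \left(4 + 2 \left(-10\right)\right)\right) \left(-75\right) = \left(49 + \left(4 - 20\right)\right) \left(-75\right) = \left(49 - 16\right) \left(-75\right) = 33 \left(-75\right) = -2475$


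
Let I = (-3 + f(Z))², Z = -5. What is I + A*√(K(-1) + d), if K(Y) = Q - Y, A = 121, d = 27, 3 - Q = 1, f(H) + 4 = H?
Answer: 144 + 121*√30 ≈ 806.74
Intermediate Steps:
f(H) = -4 + H
Q = 2 (Q = 3 - 1*1 = 3 - 1 = 2)
K(Y) = 2 - Y
I = 144 (I = (-3 + (-4 - 5))² = (-3 - 9)² = (-12)² = 144)
I + A*√(K(-1) + d) = 144 + 121*√((2 - 1*(-1)) + 27) = 144 + 121*√((2 + 1) + 27) = 144 + 121*√(3 + 27) = 144 + 121*√30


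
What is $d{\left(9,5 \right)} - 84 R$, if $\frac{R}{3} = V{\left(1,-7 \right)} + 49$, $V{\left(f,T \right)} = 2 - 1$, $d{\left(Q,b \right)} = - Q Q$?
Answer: $-12681$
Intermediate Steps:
$d{\left(Q,b \right)} = - Q^{2}$
$V{\left(f,T \right)} = 1$ ($V{\left(f,T \right)} = 2 - 1 = 1$)
$R = 150$ ($R = 3 \left(1 + 49\right) = 3 \cdot 50 = 150$)
$d{\left(9,5 \right)} - 84 R = - 9^{2} - 12600 = \left(-1\right) 81 - 12600 = -81 - 12600 = -12681$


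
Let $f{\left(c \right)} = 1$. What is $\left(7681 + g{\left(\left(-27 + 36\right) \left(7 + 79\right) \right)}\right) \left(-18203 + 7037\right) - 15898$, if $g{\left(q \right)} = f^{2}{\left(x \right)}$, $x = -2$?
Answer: $-85793110$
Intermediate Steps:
$g{\left(q \right)} = 1$ ($g{\left(q \right)} = 1^{2} = 1$)
$\left(7681 + g{\left(\left(-27 + 36\right) \left(7 + 79\right) \right)}\right) \left(-18203 + 7037\right) - 15898 = \left(7681 + 1\right) \left(-18203 + 7037\right) - 15898 = 7682 \left(-11166\right) - 15898 = -85777212 - 15898 = -85793110$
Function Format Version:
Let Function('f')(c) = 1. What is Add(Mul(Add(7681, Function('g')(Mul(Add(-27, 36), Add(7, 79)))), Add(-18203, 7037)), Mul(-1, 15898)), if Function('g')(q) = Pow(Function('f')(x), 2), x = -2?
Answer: -85793110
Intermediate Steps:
Function('g')(q) = 1 (Function('g')(q) = Pow(1, 2) = 1)
Add(Mul(Add(7681, Function('g')(Mul(Add(-27, 36), Add(7, 79)))), Add(-18203, 7037)), Mul(-1, 15898)) = Add(Mul(Add(7681, 1), Add(-18203, 7037)), Mul(-1, 15898)) = Add(Mul(7682, -11166), -15898) = Add(-85777212, -15898) = -85793110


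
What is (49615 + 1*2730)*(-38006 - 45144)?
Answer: -4352486750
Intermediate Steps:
(49615 + 1*2730)*(-38006 - 45144) = (49615 + 2730)*(-83150) = 52345*(-83150) = -4352486750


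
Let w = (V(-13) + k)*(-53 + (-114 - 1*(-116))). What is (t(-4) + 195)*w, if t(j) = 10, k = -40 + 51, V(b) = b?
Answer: 20910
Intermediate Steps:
k = 11
w = 102 (w = (-13 + 11)*(-53 + (-114 - 1*(-116))) = -2*(-53 + (-114 + 116)) = -2*(-53 + 2) = -2*(-51) = 102)
(t(-4) + 195)*w = (10 + 195)*102 = 205*102 = 20910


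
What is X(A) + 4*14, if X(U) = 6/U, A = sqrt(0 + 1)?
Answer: 62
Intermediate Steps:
A = 1 (A = sqrt(1) = 1)
X(A) + 4*14 = 6/1 + 4*14 = 6*1 + 56 = 6 + 56 = 62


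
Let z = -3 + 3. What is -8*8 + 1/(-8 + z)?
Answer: -513/8 ≈ -64.125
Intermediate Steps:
z = 0
-8*8 + 1/(-8 + z) = -8*8 + 1/(-8 + 0) = -64 + 1/(-8) = -64 - 1/8 = -513/8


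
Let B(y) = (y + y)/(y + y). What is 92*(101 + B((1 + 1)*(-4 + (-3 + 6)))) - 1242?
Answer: 8142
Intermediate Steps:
B(y) = 1 (B(y) = (2*y)/((2*y)) = (2*y)*(1/(2*y)) = 1)
92*(101 + B((1 + 1)*(-4 + (-3 + 6)))) - 1242 = 92*(101 + 1) - 1242 = 92*102 - 1242 = 9384 - 1242 = 8142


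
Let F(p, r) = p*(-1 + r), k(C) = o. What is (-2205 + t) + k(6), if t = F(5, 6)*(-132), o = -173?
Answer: -5678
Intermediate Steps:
k(C) = -173
t = -3300 (t = (5*(-1 + 6))*(-132) = (5*5)*(-132) = 25*(-132) = -3300)
(-2205 + t) + k(6) = (-2205 - 3300) - 173 = -5505 - 173 = -5678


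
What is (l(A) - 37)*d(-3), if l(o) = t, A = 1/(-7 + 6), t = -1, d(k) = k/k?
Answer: -38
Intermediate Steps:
d(k) = 1
A = -1 (A = 1/(-1) = -1)
l(o) = -1
(l(A) - 37)*d(-3) = (-1 - 37)*1 = -38*1 = -38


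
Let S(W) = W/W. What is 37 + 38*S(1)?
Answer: 75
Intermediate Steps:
S(W) = 1
37 + 38*S(1) = 37 + 38*1 = 37 + 38 = 75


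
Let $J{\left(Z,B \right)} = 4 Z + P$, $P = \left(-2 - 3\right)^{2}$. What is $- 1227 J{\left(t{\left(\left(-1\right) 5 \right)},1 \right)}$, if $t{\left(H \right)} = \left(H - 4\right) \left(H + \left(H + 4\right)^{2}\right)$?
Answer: $-207363$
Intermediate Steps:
$P = 25$ ($P = \left(-5\right)^{2} = 25$)
$t{\left(H \right)} = \left(-4 + H\right) \left(H + \left(4 + H\right)^{2}\right)$
$J{\left(Z,B \right)} = 25 + 4 Z$ ($J{\left(Z,B \right)} = 4 Z + 25 = 25 + 4 Z$)
$- 1227 J{\left(t{\left(\left(-1\right) 5 \right)},1 \right)} = - 1227 \left(25 + 4 \left(-64 + \left(\left(-1\right) 5\right)^{3} - 20 \left(\left(-1\right) 5\right) + 5 \left(\left(-1\right) 5\right)^{2}\right)\right) = - 1227 \left(25 + 4 \left(-64 + \left(-5\right)^{3} - -100 + 5 \left(-5\right)^{2}\right)\right) = - 1227 \left(25 + 4 \left(-64 - 125 + 100 + 5 \cdot 25\right)\right) = - 1227 \left(25 + 4 \left(-64 - 125 + 100 + 125\right)\right) = - 1227 \left(25 + 4 \cdot 36\right) = - 1227 \left(25 + 144\right) = \left(-1227\right) 169 = -207363$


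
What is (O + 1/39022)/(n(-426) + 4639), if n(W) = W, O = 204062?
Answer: 7962907365/164399686 ≈ 48.436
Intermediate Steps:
(O + 1/39022)/(n(-426) + 4639) = (204062 + 1/39022)/(-426 + 4639) = (204062 + 1/39022)/4213 = (7962907365/39022)*(1/4213) = 7962907365/164399686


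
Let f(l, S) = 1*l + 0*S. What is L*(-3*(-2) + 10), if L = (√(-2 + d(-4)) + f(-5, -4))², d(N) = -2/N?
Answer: 376 - 80*I*√6 ≈ 376.0 - 195.96*I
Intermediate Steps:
f(l, S) = l (f(l, S) = l + 0 = l)
L = (-5 + I*√6/2)² (L = (√(-2 - 2/(-4)) - 5)² = (√(-2 - 2*(-¼)) - 5)² = (√(-2 + ½) - 5)² = (√(-3/2) - 5)² = (I*√6/2 - 5)² = (-5 + I*√6/2)² ≈ 23.5 - 12.247*I)
L*(-3*(-2) + 10) = ((10 - I*√6)²/4)*(-3*(-2) + 10) = ((10 - I*√6)²/4)*(6 + 10) = ((10 - I*√6)²/4)*16 = 4*(10 - I*√6)²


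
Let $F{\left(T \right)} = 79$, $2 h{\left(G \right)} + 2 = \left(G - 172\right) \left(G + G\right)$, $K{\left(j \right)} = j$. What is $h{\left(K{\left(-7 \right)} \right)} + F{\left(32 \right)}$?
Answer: $1331$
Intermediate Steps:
$h{\left(G \right)} = -1 + G \left(-172 + G\right)$ ($h{\left(G \right)} = -1 + \frac{\left(G - 172\right) \left(G + G\right)}{2} = -1 + \frac{\left(-172 + G\right) 2 G}{2} = -1 + \frac{2 G \left(-172 + G\right)}{2} = -1 + G \left(-172 + G\right)$)
$h{\left(K{\left(-7 \right)} \right)} + F{\left(32 \right)} = \left(-1 + \left(-7\right)^{2} - -1204\right) + 79 = \left(-1 + 49 + 1204\right) + 79 = 1252 + 79 = 1331$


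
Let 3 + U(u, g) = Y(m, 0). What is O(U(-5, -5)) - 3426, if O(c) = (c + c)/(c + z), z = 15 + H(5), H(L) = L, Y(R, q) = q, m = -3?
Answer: -58248/17 ≈ -3426.4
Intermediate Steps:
U(u, g) = -3 (U(u, g) = -3 + 0 = -3)
z = 20 (z = 15 + 5 = 20)
O(c) = 2*c/(20 + c) (O(c) = (c + c)/(c + 20) = (2*c)/(20 + c) = 2*c/(20 + c))
O(U(-5, -5)) - 3426 = 2*(-3)/(20 - 3) - 3426 = 2*(-3)/17 - 3426 = 2*(-3)*(1/17) - 3426 = -6/17 - 3426 = -58248/17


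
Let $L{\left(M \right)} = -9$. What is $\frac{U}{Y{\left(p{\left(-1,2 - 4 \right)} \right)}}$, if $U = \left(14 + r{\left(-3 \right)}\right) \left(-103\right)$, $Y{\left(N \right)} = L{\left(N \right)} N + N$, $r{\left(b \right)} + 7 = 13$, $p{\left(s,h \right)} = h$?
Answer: $- \frac{515}{4} \approx -128.75$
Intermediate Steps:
$r{\left(b \right)} = 6$ ($r{\left(b \right)} = -7 + 13 = 6$)
$Y{\left(N \right)} = - 8 N$ ($Y{\left(N \right)} = - 9 N + N = - 8 N$)
$U = -2060$ ($U = \left(14 + 6\right) \left(-103\right) = 20 \left(-103\right) = -2060$)
$\frac{U}{Y{\left(p{\left(-1,2 - 4 \right)} \right)}} = - \frac{2060}{\left(-8\right) \left(2 - 4\right)} = - \frac{2060}{\left(-8\right) \left(-2\right)} = - \frac{2060}{16} = \left(-2060\right) \frac{1}{16} = - \frac{515}{4}$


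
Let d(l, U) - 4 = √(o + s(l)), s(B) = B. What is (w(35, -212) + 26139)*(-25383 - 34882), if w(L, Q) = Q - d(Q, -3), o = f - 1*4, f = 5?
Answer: -1562249595 + 60265*I*√211 ≈ -1.5622e+9 + 8.754e+5*I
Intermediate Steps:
o = 1 (o = 5 - 1*4 = 5 - 4 = 1)
d(l, U) = 4 + √(1 + l)
w(L, Q) = -4 + Q - √(1 + Q) (w(L, Q) = Q - (4 + √(1 + Q)) = Q + (-4 - √(1 + Q)) = -4 + Q - √(1 + Q))
(w(35, -212) + 26139)*(-25383 - 34882) = ((-4 - 212 - √(1 - 212)) + 26139)*(-25383 - 34882) = ((-4 - 212 - √(-211)) + 26139)*(-60265) = ((-4 - 212 - I*√211) + 26139)*(-60265) = ((-216 - I*√211) + 26139)*(-60265) = (25923 - I*√211)*(-60265) = -1562249595 + 60265*I*√211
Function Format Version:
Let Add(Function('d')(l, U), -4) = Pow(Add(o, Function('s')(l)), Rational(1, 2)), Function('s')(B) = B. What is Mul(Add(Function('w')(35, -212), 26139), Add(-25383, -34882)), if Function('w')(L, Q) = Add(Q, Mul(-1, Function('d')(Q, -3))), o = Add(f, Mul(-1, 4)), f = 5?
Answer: Add(-1562249595, Mul(60265, I, Pow(211, Rational(1, 2)))) ≈ Add(-1.5622e+9, Mul(8.7540e+5, I))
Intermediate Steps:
o = 1 (o = Add(5, Mul(-1, 4)) = Add(5, -4) = 1)
Function('d')(l, U) = Add(4, Pow(Add(1, l), Rational(1, 2)))
Function('w')(L, Q) = Add(-4, Q, Mul(-1, Pow(Add(1, Q), Rational(1, 2)))) (Function('w')(L, Q) = Add(Q, Mul(-1, Add(4, Pow(Add(1, Q), Rational(1, 2))))) = Add(Q, Add(-4, Mul(-1, Pow(Add(1, Q), Rational(1, 2))))) = Add(-4, Q, Mul(-1, Pow(Add(1, Q), Rational(1, 2)))))
Mul(Add(Function('w')(35, -212), 26139), Add(-25383, -34882)) = Mul(Add(Add(-4, -212, Mul(-1, Pow(Add(1, -212), Rational(1, 2)))), 26139), Add(-25383, -34882)) = Mul(Add(Add(-4, -212, Mul(-1, Pow(-211, Rational(1, 2)))), 26139), -60265) = Mul(Add(Add(-4, -212, Mul(-1, Mul(I, Pow(211, Rational(1, 2))))), 26139), -60265) = Mul(Add(Add(-4, -212, Mul(-1, I, Pow(211, Rational(1, 2)))), 26139), -60265) = Mul(Add(Add(-216, Mul(-1, I, Pow(211, Rational(1, 2)))), 26139), -60265) = Mul(Add(25923, Mul(-1, I, Pow(211, Rational(1, 2)))), -60265) = Add(-1562249595, Mul(60265, I, Pow(211, Rational(1, 2))))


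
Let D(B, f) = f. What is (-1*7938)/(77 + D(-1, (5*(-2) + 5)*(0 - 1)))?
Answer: -3969/41 ≈ -96.805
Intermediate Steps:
(-1*7938)/(77 + D(-1, (5*(-2) + 5)*(0 - 1))) = (-1*7938)/(77 + (5*(-2) + 5)*(0 - 1)) = -7938/(77 + (-10 + 5)*(-1)) = -7938/(77 - 5*(-1)) = -7938/(77 + 5) = -7938/82 = (1/82)*(-7938) = -3969/41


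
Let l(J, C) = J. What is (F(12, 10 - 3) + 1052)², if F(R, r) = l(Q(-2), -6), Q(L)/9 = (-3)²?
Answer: 1283689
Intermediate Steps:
Q(L) = 81 (Q(L) = 9*(-3)² = 9*9 = 81)
F(R, r) = 81
(F(12, 10 - 3) + 1052)² = (81 + 1052)² = 1133² = 1283689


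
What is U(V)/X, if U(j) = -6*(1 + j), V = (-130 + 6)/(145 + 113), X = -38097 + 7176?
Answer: 134/1329603 ≈ 0.00010078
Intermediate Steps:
X = -30921
V = -62/129 (V = -124/258 = -124*1/258 = -62/129 ≈ -0.48062)
U(j) = -6 - 6*j
U(V)/X = (-6 - 6*(-62/129))/(-30921) = (-6 + 124/43)*(-1/30921) = -134/43*(-1/30921) = 134/1329603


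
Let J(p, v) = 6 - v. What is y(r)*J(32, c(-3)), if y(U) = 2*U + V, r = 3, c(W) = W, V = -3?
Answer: 27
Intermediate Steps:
y(U) = -3 + 2*U (y(U) = 2*U - 3 = -3 + 2*U)
y(r)*J(32, c(-3)) = (-3 + 2*3)*(6 - 1*(-3)) = (-3 + 6)*(6 + 3) = 3*9 = 27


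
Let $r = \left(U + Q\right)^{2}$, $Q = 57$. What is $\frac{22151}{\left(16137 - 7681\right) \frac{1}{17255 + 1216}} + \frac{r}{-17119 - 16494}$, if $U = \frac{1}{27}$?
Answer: $\frac{10025768689146517}{207204783912} \approx 48386.0$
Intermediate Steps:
$U = \frac{1}{27} \approx 0.037037$
$r = \frac{2371600}{729}$ ($r = \left(\frac{1}{27} + 57\right)^{2} = \left(\frac{1540}{27}\right)^{2} = \frac{2371600}{729} \approx 3253.2$)
$\frac{22151}{\left(16137 - 7681\right) \frac{1}{17255 + 1216}} + \frac{r}{-17119 - 16494} = \frac{22151}{\left(16137 - 7681\right) \frac{1}{17255 + 1216}} + \frac{2371600}{729 \left(-17119 - 16494\right)} = \frac{22151}{8456 \cdot \frac{1}{18471}} + \frac{2371600}{729 \left(-17119 - 16494\right)} = \frac{22151}{8456 \cdot \frac{1}{18471}} + \frac{2371600}{729 \left(-33613\right)} = \frac{22151}{\frac{8456}{18471}} + \frac{2371600}{729} \left(- \frac{1}{33613}\right) = 22151 \cdot \frac{18471}{8456} - \frac{2371600}{24503877} = \frac{409151121}{8456} - \frac{2371600}{24503877} = \frac{10025768689146517}{207204783912}$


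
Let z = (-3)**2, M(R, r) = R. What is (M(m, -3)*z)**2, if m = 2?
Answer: 324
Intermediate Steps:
z = 9
(M(m, -3)*z)**2 = (2*9)**2 = 18**2 = 324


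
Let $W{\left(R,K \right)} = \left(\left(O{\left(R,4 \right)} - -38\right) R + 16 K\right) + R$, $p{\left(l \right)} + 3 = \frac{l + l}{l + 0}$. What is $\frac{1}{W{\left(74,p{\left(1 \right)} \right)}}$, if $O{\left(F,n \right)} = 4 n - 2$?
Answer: $\frac{1}{3906} \approx 0.00025602$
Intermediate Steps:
$O{\left(F,n \right)} = -2 + 4 n$
$p{\left(l \right)} = -1$ ($p{\left(l \right)} = -3 + \frac{l + l}{l + 0} = -3 + \frac{2 l}{l} = -3 + 2 = -1$)
$W{\left(R,K \right)} = 16 K + 53 R$ ($W{\left(R,K \right)} = \left(\left(\left(-2 + 4 \cdot 4\right) - -38\right) R + 16 K\right) + R = \left(\left(\left(-2 + 16\right) + 38\right) R + 16 K\right) + R = \left(\left(14 + 38\right) R + 16 K\right) + R = \left(52 R + 16 K\right) + R = \left(16 K + 52 R\right) + R = 16 K + 53 R$)
$\frac{1}{W{\left(74,p{\left(1 \right)} \right)}} = \frac{1}{16 \left(-1\right) + 53 \cdot 74} = \frac{1}{-16 + 3922} = \frac{1}{3906}$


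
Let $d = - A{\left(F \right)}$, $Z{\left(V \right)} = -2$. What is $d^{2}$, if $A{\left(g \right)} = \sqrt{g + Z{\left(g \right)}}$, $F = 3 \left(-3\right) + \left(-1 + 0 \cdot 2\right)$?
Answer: $-12$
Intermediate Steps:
$F = -10$ ($F = -9 + \left(-1 + 0\right) = -9 - 1 = -10$)
$A{\left(g \right)} = \sqrt{-2 + g}$ ($A{\left(g \right)} = \sqrt{g - 2} = \sqrt{-2 + g}$)
$d = - 2 i \sqrt{3}$ ($d = - \sqrt{-2 - 10} = - \sqrt{-12} = - 2 i \sqrt{3} \approx - 3.4641 i$)
$d^{2} = \left(- 2 i \sqrt{3}\right)^{2} = -12$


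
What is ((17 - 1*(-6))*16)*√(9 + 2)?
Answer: 368*√11 ≈ 1220.5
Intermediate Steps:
((17 - 1*(-6))*16)*√(9 + 2) = ((17 + 6)*16)*√11 = (23*16)*√11 = 368*√11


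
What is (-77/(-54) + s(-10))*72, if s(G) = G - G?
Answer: 308/3 ≈ 102.67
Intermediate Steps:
s(G) = 0
(-77/(-54) + s(-10))*72 = (-77/(-54) + 0)*72 = (-77*(-1/54) + 0)*72 = (77/54 + 0)*72 = (77/54)*72 = 308/3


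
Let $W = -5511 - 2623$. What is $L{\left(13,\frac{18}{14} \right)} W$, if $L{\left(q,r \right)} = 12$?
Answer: $-97608$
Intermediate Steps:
$W = -8134$
$L{\left(13,\frac{18}{14} \right)} W = 12 \left(-8134\right) = -97608$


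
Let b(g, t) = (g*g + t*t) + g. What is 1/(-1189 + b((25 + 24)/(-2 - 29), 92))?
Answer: 961/6992157 ≈ 0.00013744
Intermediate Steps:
b(g, t) = g + g**2 + t**2 (b(g, t) = (g**2 + t**2) + g = g + g**2 + t**2)
1/(-1189 + b((25 + 24)/(-2 - 29), 92)) = 1/(-1189 + ((25 + 24)/(-2 - 29) + ((25 + 24)/(-2 - 29))**2 + 92**2)) = 1/(-1189 + (49/(-31) + (49/(-31))**2 + 8464)) = 1/(-1189 + (49*(-1/31) + (49*(-1/31))**2 + 8464)) = 1/(-1189 + (-49/31 + (-49/31)**2 + 8464)) = 1/(-1189 + (-49/31 + 2401/961 + 8464)) = 1/(-1189 + 8134786/961) = 1/(6992157/961) = 961/6992157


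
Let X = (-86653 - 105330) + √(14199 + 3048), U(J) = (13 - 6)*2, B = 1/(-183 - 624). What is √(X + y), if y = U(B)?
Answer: √(-191969 + √17247) ≈ 437.99*I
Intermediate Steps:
B = -1/807 (B = 1/(-807) = -1/807 ≈ -0.0012392)
U(J) = 14 (U(J) = 7*2 = 14)
y = 14
X = -191983 + √17247 ≈ -1.9185e+5
√(X + y) = √((-191983 + √17247) + 14) = √(-191969 + √17247)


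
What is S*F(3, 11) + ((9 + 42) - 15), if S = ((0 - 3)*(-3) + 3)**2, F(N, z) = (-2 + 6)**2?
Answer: 2340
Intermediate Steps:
F(N, z) = 16 (F(N, z) = 4**2 = 16)
S = 144 (S = (-3*(-3) + 3)**2 = (9 + 3)**2 = 12**2 = 144)
S*F(3, 11) + ((9 + 42) - 15) = 144*16 + ((9 + 42) - 15) = 2304 + (51 - 15) = 2304 + 36 = 2340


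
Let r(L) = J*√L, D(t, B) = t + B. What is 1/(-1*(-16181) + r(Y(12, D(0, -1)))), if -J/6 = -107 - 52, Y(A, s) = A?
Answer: 16181/250903369 - 1908*√3/250903369 ≈ 5.1320e-5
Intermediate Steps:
D(t, B) = B + t
J = 954 (J = -6*(-107 - 52) = -6*(-159) = 954)
r(L) = 954*√L
1/(-1*(-16181) + r(Y(12, D(0, -1)))) = 1/(-1*(-16181) + 954*√12) = 1/(16181 + 954*(2*√3)) = 1/(16181 + 1908*√3)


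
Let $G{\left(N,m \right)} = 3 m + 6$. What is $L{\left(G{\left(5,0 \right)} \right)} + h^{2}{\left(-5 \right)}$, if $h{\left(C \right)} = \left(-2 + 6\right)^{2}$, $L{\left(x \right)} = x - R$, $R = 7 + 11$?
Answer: $244$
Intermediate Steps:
$G{\left(N,m \right)} = 6 + 3 m$
$R = 18$
$L{\left(x \right)} = -18 + x$ ($L{\left(x \right)} = x - 18 = -18 + x$)
$h{\left(C \right)} = 16$ ($h{\left(C \right)} = 4^{2} = 16$)
$L{\left(G{\left(5,0 \right)} \right)} + h^{2}{\left(-5 \right)} = \left(-18 + \left(6 + 3 \cdot 0\right)\right) + 16^{2} = \left(-18 + \left(6 + 0\right)\right) + 256 = \left(-18 + 6\right) + 256 = -12 + 256 = 244$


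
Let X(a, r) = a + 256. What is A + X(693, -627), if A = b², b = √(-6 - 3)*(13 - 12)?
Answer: 940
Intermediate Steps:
X(a, r) = 256 + a
b = 3*I (b = √(-9)*1 = (3*I)*1 = 3*I ≈ 3.0*I)
A = -9 (A = (3*I)² = -9)
A + X(693, -627) = -9 + (256 + 693) = -9 + 949 = 940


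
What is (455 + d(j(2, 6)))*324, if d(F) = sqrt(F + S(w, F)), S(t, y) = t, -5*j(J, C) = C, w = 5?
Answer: 147420 + 324*sqrt(95)/5 ≈ 1.4805e+5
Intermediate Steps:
j(J, C) = -C/5
d(F) = sqrt(5 + F) (d(F) = sqrt(F + 5) = sqrt(5 + F))
(455 + d(j(2, 6)))*324 = (455 + sqrt(5 - 1/5*6))*324 = (455 + sqrt(5 - 6/5))*324 = (455 + sqrt(19/5))*324 = (455 + sqrt(95)/5)*324 = 147420 + 324*sqrt(95)/5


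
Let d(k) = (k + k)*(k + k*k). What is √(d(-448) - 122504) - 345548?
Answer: -345548 + 2*I*√44887970 ≈ -3.4555e+5 + 13400.0*I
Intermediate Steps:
d(k) = 2*k*(k + k²) (d(k) = (2*k)*(k + k²) = 2*k*(k + k²))
√(d(-448) - 122504) - 345548 = √(2*(-448)²*(1 - 448) - 122504) - 345548 = √(2*200704*(-447) - 122504) - 345548 = √(-179429376 - 122504) - 345548 = √(-179551880) - 345548 = 2*I*√44887970 - 345548 = -345548 + 2*I*√44887970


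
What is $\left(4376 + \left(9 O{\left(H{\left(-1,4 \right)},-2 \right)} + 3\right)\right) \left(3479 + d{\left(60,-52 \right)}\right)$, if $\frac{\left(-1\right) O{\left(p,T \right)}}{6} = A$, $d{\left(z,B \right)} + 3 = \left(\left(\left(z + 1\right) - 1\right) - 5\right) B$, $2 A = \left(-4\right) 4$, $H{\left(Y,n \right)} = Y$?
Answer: $2963576$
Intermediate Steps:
$A = -8$ ($A = \frac{\left(-4\right) 4}{2} = \frac{1}{2} \left(-16\right) = -8$)
$d{\left(z,B \right)} = -3 + B \left(-5 + z\right)$ ($d{\left(z,B \right)} = -3 + \left(\left(\left(z + 1\right) - 1\right) - 5\right) B = -3 + \left(\left(\left(1 + z\right) - 1\right) - 5\right) B = -3 + \left(z - 5\right) B = -3 + \left(-5 + z\right) B = -3 + B \left(-5 + z\right)$)
$O{\left(p,T \right)} = 48$ ($O{\left(p,T \right)} = \left(-6\right) \left(-8\right) = 48$)
$\left(4376 + \left(9 O{\left(H{\left(-1,4 \right)},-2 \right)} + 3\right)\right) \left(3479 + d{\left(60,-52 \right)}\right) = \left(4376 + \left(9 \cdot 48 + 3\right)\right) \left(3479 - 2863\right) = \left(4376 + \left(432 + 3\right)\right) \left(3479 - 2863\right) = \left(4376 + 435\right) \left(3479 - 2863\right) = 4811 \cdot 616 = 2963576$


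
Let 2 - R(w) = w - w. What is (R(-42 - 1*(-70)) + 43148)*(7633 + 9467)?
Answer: 737865000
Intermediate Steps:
R(w) = 2 (R(w) = 2 - (w - w) = 2 - 1*0 = 2 + 0 = 2)
(R(-42 - 1*(-70)) + 43148)*(7633 + 9467) = (2 + 43148)*(7633 + 9467) = 43150*17100 = 737865000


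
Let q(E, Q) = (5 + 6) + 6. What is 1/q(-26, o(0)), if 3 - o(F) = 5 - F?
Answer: 1/17 ≈ 0.058824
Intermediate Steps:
o(F) = -2 + F (o(F) = 3 - (5 - F) = 3 + (-5 + F) = -2 + F)
q(E, Q) = 17 (q(E, Q) = 11 + 6 = 17)
1/q(-26, o(0)) = 1/17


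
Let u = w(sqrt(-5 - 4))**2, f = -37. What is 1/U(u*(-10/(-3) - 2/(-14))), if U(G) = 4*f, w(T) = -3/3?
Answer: -1/148 ≈ -0.0067568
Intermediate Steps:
w(T) = -1 (w(T) = -3*1/3 = -1)
u = 1 (u = (-1)**2 = 1)
U(G) = -148 (U(G) = 4*(-37) = -148)
1/U(u*(-10/(-3) - 2/(-14))) = 1/(-148) = -1/148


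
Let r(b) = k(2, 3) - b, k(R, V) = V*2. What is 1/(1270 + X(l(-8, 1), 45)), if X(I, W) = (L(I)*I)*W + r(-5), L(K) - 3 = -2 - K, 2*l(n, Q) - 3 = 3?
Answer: 1/1011 ≈ 0.00098912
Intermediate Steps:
k(R, V) = 2*V
l(n, Q) = 3 (l(n, Q) = 3/2 + (½)*3 = 3/2 + 3/2 = 3)
r(b) = 6 - b (r(b) = 2*3 - b = 6 - b)
L(K) = 1 - K (L(K) = 3 + (-2 - K) = 1 - K)
X(I, W) = 11 + I*W*(1 - I) (X(I, W) = ((1 - I)*I)*W + (6 - 1*(-5)) = (I*(1 - I))*W + (6 + 5) = I*W*(1 - I) + 11 = 11 + I*W*(1 - I))
1/(1270 + X(l(-8, 1), 45)) = 1/(1270 + (11 - 1*3*45*(-1 + 3))) = 1/(1270 + (11 - 1*3*45*2)) = 1/(1270 + (11 - 270)) = 1/(1270 - 259) = 1/1011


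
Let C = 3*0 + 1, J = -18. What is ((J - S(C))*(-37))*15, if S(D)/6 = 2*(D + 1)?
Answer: 23310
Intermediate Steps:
C = 1 (C = 0 + 1 = 1)
S(D) = 12 + 12*D (S(D) = 6*(2*(D + 1)) = 6*(2*(1 + D)) = 6*(2 + 2*D) = 12 + 12*D)
((J - S(C))*(-37))*15 = ((-18 - (12 + 12*1))*(-37))*15 = ((-18 - (12 + 12))*(-37))*15 = ((-18 - 1*24)*(-37))*15 = ((-18 - 24)*(-37))*15 = -42*(-37)*15 = 1554*15 = 23310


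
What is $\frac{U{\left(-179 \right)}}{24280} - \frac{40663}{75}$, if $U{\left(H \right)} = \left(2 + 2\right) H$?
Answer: $- \frac{49367567}{91050} \approx -542.2$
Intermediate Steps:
$U{\left(H \right)} = 4 H$
$\frac{U{\left(-179 \right)}}{24280} - \frac{40663}{75} = \frac{4 \left(-179\right)}{24280} - \frac{40663}{75} = \left(-716\right) \frac{1}{24280} - \frac{40663}{75} = - \frac{179}{6070} - \frac{40663}{75} = - \frac{49367567}{91050}$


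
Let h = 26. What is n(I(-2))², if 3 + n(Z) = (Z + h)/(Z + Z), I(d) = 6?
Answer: ⅑ ≈ 0.11111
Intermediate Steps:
n(Z) = -3 + (26 + Z)/(2*Z) (n(Z) = -3 + (Z + 26)/(Z + Z) = -3 + (26 + Z)/((2*Z)) = -3 + (26 + Z)*(1/(2*Z)) = -3 + (26 + Z)/(2*Z))
n(I(-2))² = (-5/2 + 13/6)² = (-⅓)² = ⅑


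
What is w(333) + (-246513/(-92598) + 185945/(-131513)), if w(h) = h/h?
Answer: 9126456611/4059280258 ≈ 2.2483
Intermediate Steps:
w(h) = 1
w(333) + (-246513/(-92598) + 185945/(-131513)) = 1 + (-246513/(-92598) + 185945/(-131513)) = 1 + (-246513*(-1/92598) + 185945*(-1/131513)) = 1 + (82171/30866 - 185945/131513) = 1 + 5067176353/4059280258 = 9126456611/4059280258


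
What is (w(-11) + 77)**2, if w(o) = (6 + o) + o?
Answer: 3721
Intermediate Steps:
w(o) = 6 + 2*o
(w(-11) + 77)**2 = ((6 + 2*(-11)) + 77)**2 = ((6 - 22) + 77)**2 = (-16 + 77)**2 = 61**2 = 3721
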